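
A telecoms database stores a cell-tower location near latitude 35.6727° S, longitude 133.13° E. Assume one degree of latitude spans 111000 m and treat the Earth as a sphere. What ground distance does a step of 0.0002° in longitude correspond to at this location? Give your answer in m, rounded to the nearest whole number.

At 35.6727° a degree of longitude is 111000 × cos 35.6727° ≈ 90172.1 m, so 0.0002° corresponds to 18.0344 m.

18 m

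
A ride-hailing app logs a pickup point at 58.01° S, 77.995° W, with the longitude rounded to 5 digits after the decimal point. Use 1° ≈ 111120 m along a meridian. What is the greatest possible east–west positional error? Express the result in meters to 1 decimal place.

Rounding to 5 decimal places leaves the longitude within ±5e-06° of the true value.
At latitude 58.01° a degree of longitude spans 111120 m × cos 58.01° = 111120 × 0.5298 ≈ 58868.2 m.
Maximum E–W displacement: 5e-06 × 58868.2 = 0.294341 m.

0.3 meters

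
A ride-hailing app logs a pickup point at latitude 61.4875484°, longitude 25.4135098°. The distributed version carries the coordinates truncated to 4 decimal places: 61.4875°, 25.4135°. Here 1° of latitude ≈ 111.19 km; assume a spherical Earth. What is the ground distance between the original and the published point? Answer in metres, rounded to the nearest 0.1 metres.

The latitude changed by +0.0000484° and the longitude by +0.0000098°.
North–south shift: 0.0000484 × 111190 = 5.3816 m.
East–west at this latitude: 0.0000098° × 111190 × cos 61.4875° ≈ 0.0000098 × 53076.6 = 0.520151 m.
Combined displacement = (5.3816² + 0.520151²)^½ ≈ 5.40667 m.

5.4 metres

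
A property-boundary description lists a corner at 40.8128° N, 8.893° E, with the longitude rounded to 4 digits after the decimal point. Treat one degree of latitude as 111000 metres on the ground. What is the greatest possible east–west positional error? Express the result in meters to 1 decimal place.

4.2 meters

Rounding to 4 decimal places leaves the longitude within ±5e-05° of the true value.
At latitude 40.8128° a degree of longitude spans 111000 m × cos 40.8128° = 111000 × 0.7568 ≈ 84010.2 m.
Maximum E–W displacement: 5e-05 × 84010.2 = 4.20051 m.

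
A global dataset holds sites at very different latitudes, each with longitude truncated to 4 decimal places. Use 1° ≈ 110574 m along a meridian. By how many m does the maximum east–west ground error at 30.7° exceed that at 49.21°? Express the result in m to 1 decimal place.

2.3 m

Truncating at 4 decimal places can drop up to a full unit in the last place, so the longitude may be off by as much as 0.0001°.
At 30.7°: 0.0001° × 110574 × cos 30.7° = 0.0001 × 110574 × 0.8599 ≈ 9.5077 m.
Error at 49.21° = 0.0001° × 110574 × cos 49.21° ≈ 11.057 × 0.6533 = 7.2237 m.
Difference: 9.5077 − 7.2237 = 2.2841 m.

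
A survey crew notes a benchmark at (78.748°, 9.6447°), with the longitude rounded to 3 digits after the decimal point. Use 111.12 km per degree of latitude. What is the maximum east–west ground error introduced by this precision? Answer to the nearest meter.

Rounding to 3 decimal places leaves the longitude within ±0.0005° of the true value.
At latitude 78.748° a degree of longitude spans 111120 m × cos 78.748° = 111120 × 0.1951 ≈ 21682.2 m.
So at most 0.0005° × 21682.2 ≈ 10.8411 m east–west.

11 meters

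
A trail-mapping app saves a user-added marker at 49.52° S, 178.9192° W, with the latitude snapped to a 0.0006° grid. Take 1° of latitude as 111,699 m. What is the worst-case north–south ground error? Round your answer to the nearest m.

34 m

With a 0.0006° grid the true value lies within half a step, ±0.0006°/2 = ±0.0003°, of the stored one.
Along the meridian that is 0.0003° × 111699 m/° = 33.5097 m.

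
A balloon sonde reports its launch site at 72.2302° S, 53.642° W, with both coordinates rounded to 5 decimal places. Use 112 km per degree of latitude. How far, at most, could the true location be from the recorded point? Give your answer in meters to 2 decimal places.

0.59 meters

Rounding to 5 decimal places leaves each coordinate within ±5e-06° of the true value.
Latitude error → 5e-06 × 112000 = 0.56 m along the meridian.
East–west component at 72.2302°: 5e-06° × 112000 × cos 72.2302° ≈ 5e-06 × 34181.7 ≈ 0.170908 m.
Worst case both components are at the extreme and orthogonal: √(0.56² + 0.170908²) ≈ 0.585499 m.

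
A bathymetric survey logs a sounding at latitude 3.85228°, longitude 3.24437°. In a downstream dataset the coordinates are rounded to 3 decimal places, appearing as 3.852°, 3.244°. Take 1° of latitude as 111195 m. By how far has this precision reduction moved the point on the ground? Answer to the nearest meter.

52 meters

The latitude changed by +0.00028° and the longitude by +0.00037°.
N–S: 0.00028° × 111195 m/° = 31.1346 m.
East–west at this latitude: 0.00037° × 111195 × cos 3.852° ≈ 0.00037 × 110944 = 41.0492 m.
Hypotenuse of the two orthogonal shifts: √(31.1346² + 41.0492²) = 51.5209 m.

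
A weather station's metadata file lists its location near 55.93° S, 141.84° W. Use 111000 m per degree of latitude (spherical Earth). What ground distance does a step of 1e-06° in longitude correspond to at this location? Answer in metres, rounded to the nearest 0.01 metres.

0.06 metres

1e-06° of longitude at 55.93° is 1e-06 × 111000 × cos 55.93° ≈ 1e-06 × 62182.8 = 0.0621828 m.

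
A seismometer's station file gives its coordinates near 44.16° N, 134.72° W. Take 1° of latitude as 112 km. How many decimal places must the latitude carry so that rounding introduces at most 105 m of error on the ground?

3 decimal places

One degree of latitude covers 112000 m.
With N decimal places the half-ulp bound is 0.5·10⁻ᴺ°, or 0.5·10⁻ᴺ × 112000 m on the ground.
Need 0.5 × 112000 × 10⁻ᴺ ≤ 105 → 10⁻ᴺ ≤ 1.875e-03, so N ≥ 2.73.
So 3 decimal places suffice (56 m); 2 would allow up to 560 m.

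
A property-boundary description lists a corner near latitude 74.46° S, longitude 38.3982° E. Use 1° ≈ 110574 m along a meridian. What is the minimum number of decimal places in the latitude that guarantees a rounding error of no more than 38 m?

One degree of latitude covers 110574 m.
Rounding to N decimal places gives at most 0.5 × 10⁻ᴺ degrees of error, i.e. 0.5 × 10⁻ᴺ × 110574 m.
Setting 55287 × 10⁻ᴺ ≤ 38 gives 10ᴺ ≥ 1455, i.e. N ≥ 3.16.
So 4 decimal places suffice (5.53 m); 3 would allow up to 55.3 m.

4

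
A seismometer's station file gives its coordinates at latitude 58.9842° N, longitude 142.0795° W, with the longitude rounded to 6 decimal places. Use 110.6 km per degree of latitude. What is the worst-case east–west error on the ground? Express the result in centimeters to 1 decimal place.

Rounding to 6 decimal places leaves the longitude within ±5e-07° of the true value.
Parallels shrink by cos φ, so at 58.9842° a degree of longitude is 110600 × 0.5153 ≈ 56989.4 m.
East–west error: 5e-07° × 56989.4 m/° ≈ 0.0284947 m.
That is 0.0284947 m = 2.8495 cm.

2.8 centimeters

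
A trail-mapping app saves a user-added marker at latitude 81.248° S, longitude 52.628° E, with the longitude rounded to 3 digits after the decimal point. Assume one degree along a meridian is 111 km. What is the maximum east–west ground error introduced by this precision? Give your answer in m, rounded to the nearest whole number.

Rounding to 3 decimal places leaves the longitude within ±0.0005° of the true value.
Parallels shrink by cos φ, so at 81.248° a degree of longitude is 111000 × 0.1522 ≈ 16889.5 m.
East–west error: 0.0005° × 16889.5 m/° ≈ 8.44476 m.

8 m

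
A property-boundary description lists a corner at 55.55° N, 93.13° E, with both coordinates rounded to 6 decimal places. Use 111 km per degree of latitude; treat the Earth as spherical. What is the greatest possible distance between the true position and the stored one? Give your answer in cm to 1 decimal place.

Rounding to 6 decimal places leaves each coordinate within ±5e-07° of the true value.
Latitude error → 5e-07 × 111000 = 0.0555 m along the meridian.
E–W at 55.55°: 5e-07° × 111000 × cos 55.55° = 5e-07 × 111000 × 0.5657 ≈ 0.0313956 m.
The two errors are perpendicular, so the maximum displacement is √(0.0555² + 0.0313956²) ≈ 0.0637647 m.
That is 0.0637647 m = 6.3765 cm.

6.4 cm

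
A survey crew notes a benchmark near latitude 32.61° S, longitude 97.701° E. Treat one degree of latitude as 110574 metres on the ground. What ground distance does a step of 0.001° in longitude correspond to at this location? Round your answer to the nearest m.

0.001° of longitude at 32.61° is 0.001 × 110574 × cos 32.61° ≈ 0.001 × 93142.9 = 93.1429 m.

93 m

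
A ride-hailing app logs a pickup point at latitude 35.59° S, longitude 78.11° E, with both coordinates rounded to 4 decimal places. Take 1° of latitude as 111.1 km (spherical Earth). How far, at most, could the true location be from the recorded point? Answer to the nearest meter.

7 meters

Rounding to 4 decimal places leaves each coordinate within ±5e-05° of the true value.
North–south component: 5e-05° × 111100 = 5.555 m.
E–W at 35.59°: 5e-05° × 111100 × cos 35.59° = 5e-05 × 111100 × 0.8132 ≈ 4.51734 m.
Worst case both components are at the extreme and orthogonal: √(5.555² + 4.51734²) ≈ 7.15991 m.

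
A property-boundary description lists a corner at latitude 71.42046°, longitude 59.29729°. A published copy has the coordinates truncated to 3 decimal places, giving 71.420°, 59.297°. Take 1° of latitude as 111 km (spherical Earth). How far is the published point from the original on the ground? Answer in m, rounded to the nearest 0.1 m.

The latitude changed by +0.00046° and the longitude by +0.00029°.
N–S: 0.00046° × 111000 m/° = 51.06 m.
E–W at 71.42°: 0.00029° × 111000 × cos 71.42° = 0.00029 × 111000 × 0.3186 ≈ 10.2567 m.
Combined displacement = (51.06² + 10.2567²)^½ ≈ 52.08 m.

52.1 m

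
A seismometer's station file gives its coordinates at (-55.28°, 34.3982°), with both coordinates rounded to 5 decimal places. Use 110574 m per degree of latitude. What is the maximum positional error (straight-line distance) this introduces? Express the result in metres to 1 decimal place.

0.6 metres

Rounding to 5 decimal places leaves each coordinate within ±5e-06° of the true value.
N–S: 5e-06° × 110574 m/° = 0.55287 m.
Longitude error → 5e-06 × 110574 × cos 55.28° = 5e-06 × 110574 × 0.5696 ≈ 0.314896 m.
The two errors are perpendicular, so the maximum displacement is √(0.55287² + 0.314896²) ≈ 0.636258 m.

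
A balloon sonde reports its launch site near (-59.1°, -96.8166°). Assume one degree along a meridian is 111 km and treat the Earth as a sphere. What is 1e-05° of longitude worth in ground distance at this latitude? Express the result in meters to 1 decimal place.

1e-05° of longitude at 59.1° is 1e-05 × 111000 × cos 59.1° ≈ 1e-05 × 57003.1 = 0.570031 m.

0.6 meters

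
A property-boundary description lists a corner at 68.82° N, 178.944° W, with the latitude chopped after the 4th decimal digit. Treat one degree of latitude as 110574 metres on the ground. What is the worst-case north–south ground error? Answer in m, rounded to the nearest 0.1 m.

11.1 m

Truncating at 4 decimal places can drop up to a full unit in the last place, so the latitude may be off by as much as 0.0001°.
North–south distance: 0.0001° × 110574 m/° = 11.0574 m.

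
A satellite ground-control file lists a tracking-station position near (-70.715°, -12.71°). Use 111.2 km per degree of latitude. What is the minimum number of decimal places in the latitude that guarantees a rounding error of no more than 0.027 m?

7 decimal places

One degree of latitude covers 111200 m.
N decimal places → at most half a unit in the last place, 0.5 × 10⁻ᴺ° = 111200/2 × 10⁻ᴺ m.
Setting 55600 × 10⁻ᴺ ≤ 0.027 gives 10ᴺ ≥ 2.059e+06, i.e. N ≥ 6.31.
N = 6 would give 0.0556 m (too coarse); N = 7 gives 0.00556 m ≤ 0.027 m.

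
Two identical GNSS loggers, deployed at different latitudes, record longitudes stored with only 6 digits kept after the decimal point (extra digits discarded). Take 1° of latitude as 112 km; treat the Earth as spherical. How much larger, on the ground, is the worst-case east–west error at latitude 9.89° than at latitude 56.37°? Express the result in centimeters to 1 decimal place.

Truncating at 6 decimal places can drop up to a full unit in the last place, so the longitude may be off by as much as 1e-06°.
Error at 9.89° = 1e-06° × 112000 × cos 9.89° ≈ 0.112 × 0.9851 = 0.11034 m.
Error at 56.37° = 1e-06° × 112000 × cos 56.37° ≈ 0.112 × 0.5538 = 0.062029 m.
Difference: 0.11034 − 0.062029 = 0.048307 m.
That is 0.0483069 m = 4.8307 cm.

4.8 centimeters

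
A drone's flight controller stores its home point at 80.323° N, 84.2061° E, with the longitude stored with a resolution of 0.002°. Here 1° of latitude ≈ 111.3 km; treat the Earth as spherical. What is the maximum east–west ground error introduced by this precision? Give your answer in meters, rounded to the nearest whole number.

With a 0.002° grid the true value lies within half a step, ±0.002°/2 = ±0.001°, of the stored one.
One degree of longitude at 80.323° is 111300 × cos 80.323° ≈ 111300 × 0.1681 = 18708.8 m.
East–west error: 0.001° × 18708.8 m/° ≈ 18.7088 m.

19 meters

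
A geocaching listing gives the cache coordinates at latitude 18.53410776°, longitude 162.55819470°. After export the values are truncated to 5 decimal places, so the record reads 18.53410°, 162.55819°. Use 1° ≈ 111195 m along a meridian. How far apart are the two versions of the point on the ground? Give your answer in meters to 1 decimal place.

Δlat = 18.53410776 − 18.53410 = +0.00000776°; Δlon = 162.55819470 − 162.55819 = +0.00000470°.
N–S: 0.00000776° × 111195 m/° = 0.862873 m.
E–W at 18.5341°: 0.00000470° × 111195 × cos 18.5341° = 0.00000470 × 111195 × 0.9481 ≈ 0.495511 m.
Distance: √(0.862873² + 0.495511²) ≈ 0.995028 m.

1.0 meters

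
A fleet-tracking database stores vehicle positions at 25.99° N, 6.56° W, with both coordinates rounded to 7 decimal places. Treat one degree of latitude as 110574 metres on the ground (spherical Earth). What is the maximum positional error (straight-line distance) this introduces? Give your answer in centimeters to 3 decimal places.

0.743 centimeters

Rounding to 7 decimal places leaves each coordinate within ±5e-08° of the true value.
N–S: 5e-08° × 110574 m/° = 0.0055287 m.
Longitude error → 5e-08 × 110574 × cos 25.99° = 5e-08 × 110574 × 0.8989 ≈ 0.00496959 m.
Worst case both components are at the extreme and orthogonal: √(0.0055287² + 0.00496959²) ≈ 0.00743393 m.
That is 0.00743393 m = 0.74339 cm.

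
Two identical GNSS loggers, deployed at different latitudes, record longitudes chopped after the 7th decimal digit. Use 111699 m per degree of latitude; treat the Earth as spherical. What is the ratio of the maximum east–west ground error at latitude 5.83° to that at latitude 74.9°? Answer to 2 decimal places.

Truncating at 7 decimal places can drop up to a full unit in the last place, so the longitude may be off by as much as 1e-07°.
Error at 5.83° = 1e-07° × 111699 × cos 5.83° ≈ 0.01117 × 0.9948 = 0.011112 m.
Error at 74.9° = 1e-07° × 111699 × cos 74.9° ≈ 0.01117 × 0.2605 = 0.0029098 m.
Ratio: 0.011112 / 0.0029098 = cos 5.83° / cos 74.9° ≈ 3.8189.

3.82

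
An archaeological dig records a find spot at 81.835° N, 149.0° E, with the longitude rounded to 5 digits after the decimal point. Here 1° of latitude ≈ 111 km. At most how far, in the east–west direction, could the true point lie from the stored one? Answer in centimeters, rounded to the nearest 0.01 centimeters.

Rounding to 5 decimal places leaves the longitude within ±5e-06° of the true value.
One degree of longitude at 81.835° is 111000 × cos 81.835° ≈ 111000 × 0.1420 = 15764.7 m.
Maximum E–W displacement: 5e-06 × 15764.7 = 0.0788235 m.
That is 0.0788235 m = 7.8823 cm.

7.88 centimeters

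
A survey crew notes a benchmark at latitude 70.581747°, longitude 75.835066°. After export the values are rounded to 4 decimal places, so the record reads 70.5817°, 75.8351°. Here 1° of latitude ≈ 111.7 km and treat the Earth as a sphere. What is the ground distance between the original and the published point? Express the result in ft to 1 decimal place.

17.7 ft

The latitude changed by +0.000047° and the longitude by -0.000034°.
N–S: 0.000047° × 111700 m/° = 5.2499 m.
E–W at 70.5817°: -0.000034° × 111700 × cos 70.5817° = -0.000034 × 111700 × 0.3325 ≈ -1.26263 m.
Combined displacement = (5.2499² + 1.26263²)^½ ≈ 5.3996 m.
Converting: 5.3996 m × 3.2808 ft/m ≈ 17.715 ft.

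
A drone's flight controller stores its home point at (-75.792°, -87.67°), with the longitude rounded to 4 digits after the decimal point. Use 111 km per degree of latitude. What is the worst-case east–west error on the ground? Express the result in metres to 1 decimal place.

Rounding to 4 decimal places leaves the longitude within ±5e-05° of the true value.
At latitude 75.792° a degree of longitude spans 111000 m × cos 75.792° = 111000 × 0.2454 ≈ 27244.1 m.
East–west error: 5e-05° × 27244.1 m/° ≈ 1.36221 m.

1.4 metres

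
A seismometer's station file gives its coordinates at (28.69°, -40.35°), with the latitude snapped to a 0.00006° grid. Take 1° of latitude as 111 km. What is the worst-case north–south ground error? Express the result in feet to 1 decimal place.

With a 0.00006° grid the true value lies within half a step, ±0.00006°/2 = ±3e-05°, of the stored one.
North–south distance: 3e-05° × 111000 m/° = 3.33 m.
Converting: 3.33 m × 3.2808 ft/m ≈ 10.925 ft.

10.9 feet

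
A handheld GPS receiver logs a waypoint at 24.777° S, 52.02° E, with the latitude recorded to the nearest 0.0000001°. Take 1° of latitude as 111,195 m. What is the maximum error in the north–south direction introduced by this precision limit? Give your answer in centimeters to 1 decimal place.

Rounding to 7 decimal places leaves the latitude within ±5e-08° of the true value.
So the N–S error is at most 5e-08 × 111195 = 0.00555975 m.
That is 0.00555975 m = 0.55597 cm.

0.6 centimeters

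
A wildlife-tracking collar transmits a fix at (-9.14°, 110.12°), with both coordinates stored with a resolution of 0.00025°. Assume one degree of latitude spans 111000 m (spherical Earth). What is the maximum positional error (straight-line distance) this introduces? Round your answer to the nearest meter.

With a 0.00025° grid the true value lies within half a step, ±0.00025°/2 = ±0.000125°, of the stored one.
N–S: 0.000125° × 111000 m/° = 13.875 m.
Longitude error → 0.000125 × 111000 × cos 9.14° = 0.000125 × 111000 × 0.9873 ≈ 13.6988 m.
Combining orthogonally: (13.875² + 13.6988²)^½ ≈ 19.498 m.

19 meters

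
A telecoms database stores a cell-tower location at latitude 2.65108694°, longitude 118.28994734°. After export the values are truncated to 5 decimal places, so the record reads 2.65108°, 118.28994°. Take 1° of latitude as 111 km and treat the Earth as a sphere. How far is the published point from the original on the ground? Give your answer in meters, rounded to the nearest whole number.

1 meters

Δlat = 2.65108694 − 2.65108 = +0.00000694°; Δlon = 118.28994734 − 118.28994 = +0.00000734°.
N–S: 0.00000694° × 111000 m/° = 0.77034 m.
E–W at 2.65108°: 0.00000734° × 111000 × cos 2.65108° = 0.00000734 × 111000 × 0.9989 ≈ 0.813868 m.
Distance: √(0.77034² + 0.813868²) ≈ 1.12063 m.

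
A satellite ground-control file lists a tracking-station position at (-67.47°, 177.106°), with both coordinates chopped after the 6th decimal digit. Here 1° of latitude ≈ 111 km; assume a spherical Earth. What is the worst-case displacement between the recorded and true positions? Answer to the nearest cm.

12 cm

Truncating at 6 decimal places can drop up to a full unit in the last place, so each coordinate may be off by as much as 1e-06°.
North–south component: 1e-06° × 111000 = 0.111 m.
East–west component at 67.47°: 1e-06° × 111000 × cos 67.47° ≈ 1e-06 × 42531.6 ≈ 0.0425316 m.
The two errors are perpendicular, so the maximum displacement is √(0.111² + 0.0425316²) ≈ 0.118869 m.
That is 0.118869 m = 11.887 cm.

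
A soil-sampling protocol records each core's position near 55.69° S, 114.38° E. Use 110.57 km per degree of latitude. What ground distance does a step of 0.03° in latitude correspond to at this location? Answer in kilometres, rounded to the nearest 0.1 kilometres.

0.03° × 110570 m/° = 3317.1 m.
That is 3317.1 m = 3.3171 km.

3.3 kilometres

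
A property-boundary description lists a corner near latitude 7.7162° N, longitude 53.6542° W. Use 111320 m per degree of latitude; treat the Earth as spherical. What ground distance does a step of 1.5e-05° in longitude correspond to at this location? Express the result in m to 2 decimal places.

1.65 m

1.5e-05° of longitude at 7.7162° is 1.5e-05 × 111320 × cos 7.7162° ≈ 1.5e-05 × 110312 = 1.65468 m.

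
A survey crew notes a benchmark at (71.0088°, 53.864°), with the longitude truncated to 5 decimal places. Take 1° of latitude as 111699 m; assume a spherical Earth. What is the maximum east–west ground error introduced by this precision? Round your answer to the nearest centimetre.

Truncating at 5 decimal places can drop up to a full unit in the last place, so the longitude may be off by as much as 1e-05°.
Parallels shrink by cos φ, so at 71.0088° a degree of longitude is 111699 × 0.3254 ≈ 36349.4 m.
So at most 1e-05° × 36349.4 ≈ 0.363494 m east–west.
That is 0.363494 m = 36.349 cm.

36 centimetres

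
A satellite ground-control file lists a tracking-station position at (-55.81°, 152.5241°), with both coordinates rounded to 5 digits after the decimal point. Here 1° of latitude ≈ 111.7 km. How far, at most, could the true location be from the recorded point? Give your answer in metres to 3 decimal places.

0.641 metres

Rounding to 5 decimal places leaves each coordinate within ±5e-06° of the true value.
North–south component: 5e-06° × 111700 = 0.5585 m.
E–W at 55.81°: 5e-06° × 111700 × cos 55.81° = 5e-06 × 111700 × 0.5619 ≈ 0.313843 m.
Worst case both components are at the extreme and orthogonal: √(0.5585² + 0.313843²) ≈ 0.64064 m.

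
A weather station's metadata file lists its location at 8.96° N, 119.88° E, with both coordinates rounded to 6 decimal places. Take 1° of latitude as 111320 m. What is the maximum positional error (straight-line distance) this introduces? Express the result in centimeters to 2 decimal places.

7.82 centimeters

Rounding to 6 decimal places leaves each coordinate within ±5e-07° of the true value.
North–south component: 5e-07° × 111320 = 0.05566 m.
East–west component at 8.96°: 5e-07° × 111320 × cos 8.96° ≈ 5e-07 × 109962 ≈ 0.0549808 m.
Combining orthogonally: (0.05566² + 0.0549808²)^½ ≈ 0.0782363 m.
That is 0.0782363 m = 7.8236 cm.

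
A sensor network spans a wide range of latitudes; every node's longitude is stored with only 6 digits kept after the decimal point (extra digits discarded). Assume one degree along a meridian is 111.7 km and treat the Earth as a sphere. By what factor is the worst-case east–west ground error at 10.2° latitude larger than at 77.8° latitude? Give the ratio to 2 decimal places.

4.66

Truncating at 6 decimal places can drop up to a full unit in the last place, so the longitude may be off by as much as 1e-06°.
Error at 10.2° = 1e-06° × 111700 × cos 10.2° ≈ 0.1117 × 0.9842 = 0.10993 m.
At 77.8°: 1e-06° × 111700 × cos 77.8° = 1e-06 × 111700 × 0.2113 ≈ 0.023605 m.
Ratio: 0.10993 / 0.023605 = cos 10.2° / cos 77.8° ≈ 4.6573.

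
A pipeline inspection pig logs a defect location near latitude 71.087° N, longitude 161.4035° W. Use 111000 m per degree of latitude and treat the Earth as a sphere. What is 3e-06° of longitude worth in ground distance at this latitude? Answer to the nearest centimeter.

One degree of longitude here spans 111000 × cos 71.087° = 111000 × 0.3241 ≈ 35978.7 m; 3e-06° of that is 0.107936 m.
That is 0.107936 m = 10.794 cm.

11 centimeters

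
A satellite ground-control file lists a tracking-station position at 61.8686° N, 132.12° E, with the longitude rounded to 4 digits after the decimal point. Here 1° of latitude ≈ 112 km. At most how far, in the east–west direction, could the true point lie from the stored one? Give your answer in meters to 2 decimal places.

Rounding to 4 decimal places leaves the longitude within ±5e-05° of the true value.
At latitude 61.8686° a degree of longitude spans 112000 m × cos 61.8686° = 112000 × 0.4715 ≈ 52807.5 m.
East–west error: 5e-05° × 52807.5 m/° ≈ 2.64037 m.

2.64 meters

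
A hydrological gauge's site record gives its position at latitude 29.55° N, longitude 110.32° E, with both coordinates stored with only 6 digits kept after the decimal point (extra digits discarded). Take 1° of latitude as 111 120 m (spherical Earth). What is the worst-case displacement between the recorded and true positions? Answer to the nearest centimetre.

Truncating at 6 decimal places can drop up to a full unit in the last place, so each coordinate may be off by as much as 1e-06°.
Latitude error → 1e-06 × 111120 = 0.11112 m along the meridian.
Longitude error → 1e-06 × 111120 × cos 29.55° = 1e-06 × 111120 × 0.8699 ≈ 0.0966661 m.
Worst case both components are at the extreme and orthogonal: √(0.11112² + 0.0966661²) ≈ 0.147282 m.
That is 0.147282 m = 14.728 cm.

15 centimetres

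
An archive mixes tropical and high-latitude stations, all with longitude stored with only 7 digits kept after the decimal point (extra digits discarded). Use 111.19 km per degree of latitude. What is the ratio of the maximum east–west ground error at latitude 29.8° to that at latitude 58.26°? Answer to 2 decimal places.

Truncating at 7 decimal places can drop up to a full unit in the last place, so the longitude may be off by as much as 1e-07°.
At 29.8°: 1e-07° × 111190 × cos 29.8° = 1e-07 × 111190 × 0.8678 ≈ 0.0096487 m.
Error at 58.26° = 1e-07° × 111190 × cos 58.26° ≈ 0.011119 × 0.5261 = 0.0058493 m.
The ratio reduces to cos 29.8° / cos 58.26° = 0.8678/0.5261 ≈ 1.6495.

1.65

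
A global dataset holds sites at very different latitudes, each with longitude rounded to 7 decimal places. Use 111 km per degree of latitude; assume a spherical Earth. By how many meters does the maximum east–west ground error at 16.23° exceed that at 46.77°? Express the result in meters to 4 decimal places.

0.0015 meters

Rounding to 7 decimal places leaves the longitude within ±5e-08° of the true value.
Error at 16.23° = 5e-08° × 111000 × cos 16.23° ≈ 0.00555 × 0.9601 = 0.0053288 m.
Error at 46.77° = 5e-08° × 111000 × cos 46.77° ≈ 0.00555 × 0.6849 = 0.0038014 m.
Difference: 0.0053288 − 0.0038014 = 0.0015275 m.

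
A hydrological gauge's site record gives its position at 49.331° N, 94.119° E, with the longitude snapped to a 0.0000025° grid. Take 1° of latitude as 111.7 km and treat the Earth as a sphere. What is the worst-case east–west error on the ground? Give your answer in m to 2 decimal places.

0.09 m

With a 0.0000025° grid the true value lies within half a step, ±0.0000025°/2 = ±1.25e-06°, of the stored one.
Parallels shrink by cos φ, so at 49.331° a degree of longitude is 111700 × 0.6517 ≈ 72793.6 m.
Maximum E–W displacement: 1.25e-06 × 72793.6 = 0.090992 m.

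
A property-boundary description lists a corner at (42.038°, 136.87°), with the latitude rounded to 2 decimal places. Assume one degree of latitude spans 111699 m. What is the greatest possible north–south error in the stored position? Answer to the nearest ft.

1832 ft

Rounding to 2 decimal places leaves the latitude within ±0.005° of the true value.
So the N–S error is at most 0.005 × 111699 = 558.495 m.
In feet: 558.495 m ÷ 0.3048 ≈ 1832.3 ft.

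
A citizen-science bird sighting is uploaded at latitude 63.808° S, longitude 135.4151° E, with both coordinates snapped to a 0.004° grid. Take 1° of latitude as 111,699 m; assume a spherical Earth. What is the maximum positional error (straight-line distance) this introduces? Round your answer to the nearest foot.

801 feet

With a 0.004° grid the true value lies within half a step, ±0.004°/2 = ±0.002°, of the stored one.
Latitude error → 0.002 × 111699 = 223.398 m along the meridian.
East–west component at 63.808°: 0.002° × 111699 × cos 63.808° ≈ 0.002 × 49301.8 ≈ 98.6035 m.
The two errors are perpendicular, so the maximum displacement is √(223.398² + 98.6035²) ≈ 244.191 m.
In feet: 244.191 m ÷ 0.3048 ≈ 801.15 ft.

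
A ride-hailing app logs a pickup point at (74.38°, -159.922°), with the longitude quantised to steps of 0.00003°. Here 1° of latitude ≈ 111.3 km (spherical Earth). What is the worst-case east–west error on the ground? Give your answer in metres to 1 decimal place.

0.4 metres

With a 0.00003° grid the true value lies within half a step, ±0.00003°/2 = ±1.5e-05°, of the stored one.
At latitude 74.38° a degree of longitude spans 111300 m × cos 74.38° = 111300 × 0.2693 ≈ 29968.2 m.
So at most 1.5e-05° × 29968.2 ≈ 0.449523 m east–west.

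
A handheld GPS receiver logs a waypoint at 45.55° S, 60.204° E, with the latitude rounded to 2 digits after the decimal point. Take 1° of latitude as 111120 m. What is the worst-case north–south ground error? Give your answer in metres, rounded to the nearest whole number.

556 metres

Rounding to 2 decimal places leaves the latitude within ±0.005° of the true value.
North–south distance: 0.005° × 111120 m/° = 555.6 m.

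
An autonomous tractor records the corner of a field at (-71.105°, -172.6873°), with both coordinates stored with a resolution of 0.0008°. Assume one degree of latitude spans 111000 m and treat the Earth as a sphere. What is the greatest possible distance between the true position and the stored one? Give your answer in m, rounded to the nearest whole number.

47 m

With a 0.0008° grid the true value lies within half a step, ±0.0008°/2 = ±0.0004°, of the stored one.
North–south component: 0.0004° × 111000 = 44.4 m.
E–W at 71.105°: 0.0004° × 111000 × cos 71.105° = 0.0004 × 111000 × 0.3238 ≈ 14.3783 m.
The two errors are perpendicular, so the maximum displacement is √(44.4² + 14.3783²) ≈ 46.6701 m.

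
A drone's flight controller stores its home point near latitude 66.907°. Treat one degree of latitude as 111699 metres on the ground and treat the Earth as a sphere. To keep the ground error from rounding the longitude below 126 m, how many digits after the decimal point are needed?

3

At 66.907° one degree of longitude covers 111699 × cos 66.907° ≈ 111699 × 0.3922 ≈ 43811.1 m.
N decimal places → at most half a unit in the last place, 0.5 × 10⁻ᴺ° = 43811.1/2 × 10⁻ᴺ m.
Need 0.5 × 43811.1 × 10⁻ᴺ ≤ 126 → 10⁻ᴺ ≤ 5.752e-03, so N ≥ 2.24.
So 3 decimal places suffice (21.9 m); 2 would allow up to 219 m.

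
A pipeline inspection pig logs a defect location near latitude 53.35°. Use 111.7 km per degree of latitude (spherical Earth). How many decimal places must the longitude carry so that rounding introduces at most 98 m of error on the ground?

At 53.35° one degree of longitude covers 111700 × cos 53.35° ≈ 111700 × 0.5969 ≈ 66676.5 m.
N decimal places → at most half a unit in the last place, 0.5 × 10⁻ᴺ° = 66676.5/2 × 10⁻ᴺ m.
Need 0.5 × 66676.5 × 10⁻ᴺ ≤ 98 → 10⁻ᴺ ≤ 2.940e-03, so N ≥ 2.53.
At 2 places the error can reach 333 m, but 3 places keeps it to 33.3 m.

3 decimal places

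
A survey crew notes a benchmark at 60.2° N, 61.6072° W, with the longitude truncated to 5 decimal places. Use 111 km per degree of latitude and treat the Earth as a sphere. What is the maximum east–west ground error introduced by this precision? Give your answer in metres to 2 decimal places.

0.55 metres

Truncating at 5 decimal places can drop up to a full unit in the last place, so the longitude may be off by as much as 1e-05°.
Parallels shrink by cos φ, so at 60.2° a degree of longitude is 111000 × 0.4970 ≈ 55164.1 m.
So at most 1e-05° × 55164.1 ≈ 0.551641 m east–west.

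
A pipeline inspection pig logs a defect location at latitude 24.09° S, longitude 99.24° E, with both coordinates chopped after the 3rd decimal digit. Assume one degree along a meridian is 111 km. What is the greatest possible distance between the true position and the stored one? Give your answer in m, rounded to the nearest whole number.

150 m

Truncating at 3 decimal places can drop up to a full unit in the last place, so each coordinate may be off by as much as 0.001°.
North–south component: 0.001° × 111000 = 111 m.
Longitude error → 0.001 × 111000 × cos 24.09° = 0.001 × 111000 × 0.9129 ≈ 101.333 m.
The two errors are perpendicular, so the maximum displacement is √(111² + 101.333²) ≈ 150.297 m.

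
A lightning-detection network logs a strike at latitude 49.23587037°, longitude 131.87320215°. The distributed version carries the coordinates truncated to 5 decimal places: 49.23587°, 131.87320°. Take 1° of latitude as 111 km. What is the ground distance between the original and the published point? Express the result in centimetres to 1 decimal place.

16.1 centimetres

Δlat = 49.23587037 − 49.23587 = +0.00000037°; Δlon = 131.87320215 − 131.87320 = +0.00000215°.
North–south shift: 0.00000037 × 111000 = 0.04107 m.
East–west at this latitude: 0.00000215° × 111000 × cos 49.2359° ≈ 0.00000215 × 72477.1 = 0.155826 m.
Distance: √(0.04107² + 0.155826²) ≈ 0.161147 m.
That is 0.161147 m = 16.115 cm.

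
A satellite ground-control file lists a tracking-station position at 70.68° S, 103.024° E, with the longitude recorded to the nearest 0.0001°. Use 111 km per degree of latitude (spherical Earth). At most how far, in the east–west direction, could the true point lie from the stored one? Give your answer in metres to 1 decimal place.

1.8 metres

Rounding to 4 decimal places leaves the longitude within ±5e-05° of the true value.
At latitude 70.68° a degree of longitude spans 111000 m × cos 70.68° = 111000 × 0.3308 ≈ 36723.7 m.
Maximum E–W displacement: 5e-05 × 36723.7 = 1.83618 m.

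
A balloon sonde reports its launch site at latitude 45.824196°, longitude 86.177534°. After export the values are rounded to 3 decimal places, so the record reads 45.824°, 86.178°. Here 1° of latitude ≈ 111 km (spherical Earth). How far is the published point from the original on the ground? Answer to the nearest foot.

138 feet

Δlat = 45.824196 − 45.824 = +0.000196°; Δlon = 86.177534 − 86.178 = -0.000466°.
North–south shift: 0.000196 × 111000 = 21.756 m.
E–W at 45.824°: -0.000466° × 111000 × cos 45.824° = -0.000466 × 111000 × 0.6969 ≈ -36.046 m.
Combined displacement = (21.756² + 36.046²)^½ ≈ 42.1027 m.
Converting: 42.1027 m × 3.2808 ft/m ≈ 138.13 ft.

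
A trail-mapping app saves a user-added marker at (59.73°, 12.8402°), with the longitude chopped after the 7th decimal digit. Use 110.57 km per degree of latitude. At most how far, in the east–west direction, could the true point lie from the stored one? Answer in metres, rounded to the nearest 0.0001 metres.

0.0056 metres

Truncating at 7 decimal places can drop up to a full unit in the last place, so the longitude may be off by as much as 1e-07°.
One degree of longitude at 59.73° is 110570 × cos 59.73° ≈ 110570 × 0.5041 = 55735.6 m.
Maximum E–W displacement: 1e-07 × 55735.6 = 0.00557356 m.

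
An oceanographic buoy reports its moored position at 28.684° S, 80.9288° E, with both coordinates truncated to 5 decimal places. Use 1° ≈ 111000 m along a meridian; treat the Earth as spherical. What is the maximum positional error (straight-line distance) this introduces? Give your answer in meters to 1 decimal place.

Truncating at 5 decimal places can drop up to a full unit in the last place, so each coordinate may be off by as much as 1e-05°.
Latitude error → 1e-05 × 111000 = 1.11 m along the meridian.
Longitude error → 1e-05 × 111000 × cos 28.684° = 1e-05 × 111000 × 0.8773 ≈ 0.973781 m.
Worst case both components are at the extreme and orthogonal: √(1.11² + 0.973781²) ≈ 1.4766 m.

1.5 meters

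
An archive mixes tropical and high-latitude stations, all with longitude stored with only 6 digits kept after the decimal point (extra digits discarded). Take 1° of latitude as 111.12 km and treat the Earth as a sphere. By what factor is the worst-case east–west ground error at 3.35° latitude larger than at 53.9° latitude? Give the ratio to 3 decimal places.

1.694

Truncating at 6 decimal places can drop up to a full unit in the last place, so the longitude may be off by as much as 1e-06°.
At 3.35°: 1e-06° × 111120 × cos 3.35° = 1e-06 × 111120 × 0.9983 ≈ 0.11093 m.
Error at 53.9° = 1e-06° × 111120 × cos 53.9° ≈ 0.11112 × 0.5892 = 0.065471 m.
Ratio: 0.11093 / 0.065471 = cos 3.35° / cos 53.9° ≈ 1.6943.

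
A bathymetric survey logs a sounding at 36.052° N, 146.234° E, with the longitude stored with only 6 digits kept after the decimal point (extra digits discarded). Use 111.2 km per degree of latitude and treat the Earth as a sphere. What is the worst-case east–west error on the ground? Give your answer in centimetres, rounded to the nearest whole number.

9 centimetres

Truncating at 6 decimal places can drop up to a full unit in the last place, so the longitude may be off by as much as 1e-06°.
At latitude 36.052° a degree of longitude spans 111200 m × cos 36.052° = 111200 × 0.8085 ≈ 89903.3 m.
East–west error: 1e-06° × 89903.3 m/° ≈ 0.0899033 m.
That is 0.0899033 m = 8.9903 cm.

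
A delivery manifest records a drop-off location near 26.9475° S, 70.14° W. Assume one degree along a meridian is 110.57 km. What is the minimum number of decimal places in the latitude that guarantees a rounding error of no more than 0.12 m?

6 decimal places

One degree of latitude covers 110570 m.
With N decimal places the half-ulp bound is 0.5·10⁻ᴺ°, or 0.5·10⁻ᴺ × 110570 m on the ground.
Need 0.5 × 110570 × 10⁻ᴺ ≤ 0.12 → 10⁻ᴺ ≤ 2.171e-06, so N ≥ 5.66.
So 6 decimal places suffice (0.0553 m); 5 would allow up to 0.553 m.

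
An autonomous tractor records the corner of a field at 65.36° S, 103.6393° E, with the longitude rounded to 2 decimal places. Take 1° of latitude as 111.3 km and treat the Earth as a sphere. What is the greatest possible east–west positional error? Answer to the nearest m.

232 m

Rounding to 2 decimal places leaves the longitude within ±0.005° of the true value.
One degree of longitude at 65.36° is 111300 × cos 65.36° ≈ 111300 × 0.4169 = 46402.7 m.
Maximum E–W displacement: 0.005 × 46402.7 = 232.013 m.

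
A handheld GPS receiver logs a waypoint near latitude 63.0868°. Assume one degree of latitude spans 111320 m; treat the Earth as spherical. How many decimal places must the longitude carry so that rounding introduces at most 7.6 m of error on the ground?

At 63.0868° one degree of longitude covers 111320 × cos 63.0868° ≈ 111320 × 0.4526 ≈ 50387.9 m.
With N decimal places the half-ulp bound is 0.5·10⁻ᴺ°, or 0.5·10⁻ᴺ × 50387.9 m on the ground.
Need 0.5 × 50387.9 × 10⁻ᴺ ≤ 7.6 → 10⁻ᴺ ≤ 3.017e-04, so N ≥ 3.52.
N = 3 would give 25.2 m (too coarse); N = 4 gives 2.52 m ≤ 7.6 m.

4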